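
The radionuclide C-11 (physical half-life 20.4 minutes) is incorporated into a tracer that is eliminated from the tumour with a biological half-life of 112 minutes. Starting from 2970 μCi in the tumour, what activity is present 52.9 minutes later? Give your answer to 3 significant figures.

355 μCi

1/t_eff = 1/t_phys + 1/t_biol = 1/20.4 + 1/112 = 0.057948 per minute.
t_eff = 20.4 × 112 / (20.4 + 112) ≈ 17.257 minutes.
Remaining = 2970 × (1/2)^(52.9/17.257) = 2970 × (1/2)^3.0655 ≈ 354.78 μCi.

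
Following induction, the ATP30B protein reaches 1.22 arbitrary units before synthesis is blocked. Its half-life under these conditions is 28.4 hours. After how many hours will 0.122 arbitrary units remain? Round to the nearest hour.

94 hours

Fraction remaining = 0.122/1.22 ≈ 0.1.
n = log₂(1.22/0.122) = ln(10)/ln 2 ≈ 3.3219 half-lives.
t = n × t½ = 3.3219 × 28.4 ≈ 94.343 hours.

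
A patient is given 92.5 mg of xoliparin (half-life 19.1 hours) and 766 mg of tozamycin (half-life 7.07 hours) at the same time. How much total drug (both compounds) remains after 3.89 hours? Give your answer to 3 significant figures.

603 mg

xoliparin: 92.5 × (1/2)^(3.89/19.1) = 92.5 × (1/2)^0.20366 ≈ 80.322 mg.
tozamycin: 766 × (1/2)^(3.89/7.07) = 766 × (1/2)^0.55021 ≈ 523.12 mg.
Total = 80.322 + 523.12 ≈ 603.44 mg.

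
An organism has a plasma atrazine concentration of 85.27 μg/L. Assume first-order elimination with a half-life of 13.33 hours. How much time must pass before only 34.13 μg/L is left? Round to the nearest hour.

18 hours

Fraction remaining = 34.13/85.27 ≈ 0.40026.
n = log₂(85.27/34.13) = ln(2.4984)/ln 2 ≈ 1.321 half-lives.
t = n × t½ = 1.321 × 13.33 ≈ 17.609 hours.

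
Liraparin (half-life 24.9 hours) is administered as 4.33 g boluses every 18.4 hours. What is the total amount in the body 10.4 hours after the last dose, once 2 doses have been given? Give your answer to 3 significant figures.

The 2 doses were given 28.8, 10.4 hours ago.
Total = 4.33·(1/2)^(28.8/24.9) + 4.33·(1/2)^(10.4/24.9)
      = 1.9423 + 3.2416 ≈ 5.1838 g.

5.18 g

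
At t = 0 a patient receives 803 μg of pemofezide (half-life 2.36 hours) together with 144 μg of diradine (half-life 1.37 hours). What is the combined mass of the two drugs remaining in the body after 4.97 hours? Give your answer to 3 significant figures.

198 μg

pemofezide: 803 × (1/2)^(4.97/2.36) = 803 × (1/2)^2.1059 ≈ 186.54 μg.
diradine: 144 × (1/2)^(4.97/1.37) = 144 × (1/2)^3.6277 ≈ 11.649 μg.
Total = 186.54 + 11.649 ≈ 198.19 μg.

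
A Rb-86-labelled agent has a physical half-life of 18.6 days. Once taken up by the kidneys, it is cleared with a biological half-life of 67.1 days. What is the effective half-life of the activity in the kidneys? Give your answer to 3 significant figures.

14.6 days

1/t_eff = 1/t_phys + 1/t_biol = 1/18.6 + 1/67.1 = 0.068667 per day.
t_eff = 18.6 × 67.1 / (18.6 + 67.1) ≈ 14.563 days.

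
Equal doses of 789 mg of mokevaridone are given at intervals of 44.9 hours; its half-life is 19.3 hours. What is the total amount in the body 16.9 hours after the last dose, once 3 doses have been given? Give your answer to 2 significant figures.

530 mg

The 3 doses were given 106.7, 61.8, 16.9 hours ago.
Total = 789·(1/2)^(106.7/19.3) + 789·(1/2)^(61.8/19.3) + 789·(1/2)^(16.9/19.3)
      = 17.094 + 85.735 + 430.01 ≈ 532.84 mg.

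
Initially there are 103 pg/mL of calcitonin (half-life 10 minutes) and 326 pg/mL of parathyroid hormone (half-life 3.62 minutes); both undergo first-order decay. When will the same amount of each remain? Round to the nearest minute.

Set 103·(1/2)^(t/10) = 326·(1/2)^(t/3.62).
Taking log₂: log₂(103/326) = t·(1/10 − 1/3.62).
log₂(0.31595) = -1.6622; 1/10 − 1/3.62 = -0.17624.
t = -1.6622 / -0.17624 ≈ 9.4314 minutes.

9 minutes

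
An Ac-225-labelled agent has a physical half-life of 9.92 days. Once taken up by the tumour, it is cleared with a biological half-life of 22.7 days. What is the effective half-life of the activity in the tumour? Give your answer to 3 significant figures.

1/t_eff = 1/t_phys + 1/t_biol = 1/9.92 + 1/22.7 = 0.14486 per day.
t_eff = 9.92 × 22.7 / (9.92 + 22.7) ≈ 6.9032 days.

6.90 days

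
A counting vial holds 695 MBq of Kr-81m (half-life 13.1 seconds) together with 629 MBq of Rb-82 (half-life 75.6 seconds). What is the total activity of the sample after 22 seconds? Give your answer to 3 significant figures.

731 MBq

Kr-81m: 695 × (1/2)^(22/13.1) = 695 × (1/2)^1.6794 ≈ 216.99 MBq.
Rb-82: 629 × (1/2)^(22/75.6) = 629 × (1/2)^0.29101 ≈ 514.1 MBq.
Total = 216.99 + 514.1 ≈ 731.09 MBq.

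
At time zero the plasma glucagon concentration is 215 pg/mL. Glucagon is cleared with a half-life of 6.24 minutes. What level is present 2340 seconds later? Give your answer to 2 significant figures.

2.8 pg/mL

Convert the elapsed time: 2340 seconds = 39 minutes.
Number of half-lives: n = 39/6.24 ≈ 6.25.
Remaining = 215 × (1/2)^6.25 = 215 × 0.013139 ≈ 2.8249 pg/mL.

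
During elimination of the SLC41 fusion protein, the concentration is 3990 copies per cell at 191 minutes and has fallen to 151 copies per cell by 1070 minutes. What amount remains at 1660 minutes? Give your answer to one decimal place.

Over Δt = 1070 − 191 = 879 minutes, the level fell by a factor of 3990/151 ≈ 26.424.
n = log₂(26.424) ≈ 4.7238 half-lives, so t½ = 879/4.7238 ≈ 186.08 minutes.
From t = 1070 to t = 1660: 151 × (1/2)^((1660−1070)/186.08) ≈ 16.769 copies per cell.

16.8 copies per cell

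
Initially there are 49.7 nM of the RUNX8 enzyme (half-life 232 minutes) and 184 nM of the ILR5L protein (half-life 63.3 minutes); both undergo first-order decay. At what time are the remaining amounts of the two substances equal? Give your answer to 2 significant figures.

Set 49.7·(1/2)^(t/232) = 184·(1/2)^(t/63.3).
Taking log₂: log₂(49.7/184) = t·(1/232 − 1/63.3).
log₂(0.27011) = -1.8884; 1/232 − 1/63.3 = -0.011487.
t = -1.8884 / -0.011487 ≈ 164.39 minutes.

160 minutes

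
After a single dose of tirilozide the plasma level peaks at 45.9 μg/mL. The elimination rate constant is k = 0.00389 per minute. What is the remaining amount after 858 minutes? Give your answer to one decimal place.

t½ = ln 2 / k = 0.69315 / 0.00389 ≈ 178.19 minutes.
Number of half-lives: n = 858/178.19 ≈ 4.8152.
Remaining = 45.9 × (1/2)^4.8152 = 45.9 × 0.035521 ≈ 1.6304 μg/mL.

1.6 μg/mL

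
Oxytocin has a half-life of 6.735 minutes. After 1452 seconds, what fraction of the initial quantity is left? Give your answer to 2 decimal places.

0.08

1452 seconds = 24.2 minutes.
n = 24.2/6.735 ≈ 3.5932 half-lives.
Fraction remaining = (1/2)^3.5932 ≈ 0.082861.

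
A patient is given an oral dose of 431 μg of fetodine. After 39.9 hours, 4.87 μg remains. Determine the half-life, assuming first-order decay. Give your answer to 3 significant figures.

6.17 hours

A/A₀ = 4.87/431 ≈ 0.011299.
n = log₂(88.501) ≈ 6.4676 half-lives elapsed in 39.9 hours.
t½ = 39.9/6.4676 ≈ 6.1692 hours.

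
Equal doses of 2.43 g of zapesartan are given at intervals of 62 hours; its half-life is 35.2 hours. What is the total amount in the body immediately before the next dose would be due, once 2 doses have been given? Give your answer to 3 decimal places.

The 2 doses were given 124, 62 hours ago.
Total = 2.43·(1/2)^(124/35.2) + 2.43·(1/2)^(62/35.2)
      = 0.21143 + 0.71678 ≈ 0.9282 g.

0.928 g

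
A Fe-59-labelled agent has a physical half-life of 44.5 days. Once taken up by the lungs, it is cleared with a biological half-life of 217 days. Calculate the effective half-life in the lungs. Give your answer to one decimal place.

1/t_eff = 1/t_phys + 1/t_biol = 1/44.5 + 1/217 = 0.02708 per day.
t_eff = 44.5 × 217 / (44.5 + 217) ≈ 36.927 days.

36.9 days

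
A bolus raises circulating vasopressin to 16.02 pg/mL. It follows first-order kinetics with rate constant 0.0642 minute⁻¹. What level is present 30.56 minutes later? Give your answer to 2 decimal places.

2.25 pg/mL

t½ = ln 2 / k = 0.69315 / 0.0642 ≈ 10.797 minutes.
Number of half-lives: n = 30.56/10.797 ≈ 2.8305.
Remaining = 16.02 × (1/2)^2.8305 = 16.02 × 0.14058 ≈ 2.2522 pg/mL.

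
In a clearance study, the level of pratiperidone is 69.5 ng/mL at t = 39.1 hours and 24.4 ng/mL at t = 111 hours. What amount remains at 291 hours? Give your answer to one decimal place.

1.8 ng/mL

Over Δt = 111 − 39.1 = 71.9 hours, the level fell by a factor of 69.5/24.4 ≈ 2.8484.
n = log₂(2.8484) ≈ 1.5101 half-lives, so t½ = 71.9/1.5101 ≈ 47.612 hours.
From t = 111 to t = 291: 24.4 × (1/2)^((291−111)/47.612) ≈ 1.7755 ng/mL.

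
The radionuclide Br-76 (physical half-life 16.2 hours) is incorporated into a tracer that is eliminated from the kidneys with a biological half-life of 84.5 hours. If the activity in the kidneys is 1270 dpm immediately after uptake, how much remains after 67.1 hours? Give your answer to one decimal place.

1/t_eff = 1/t_phys + 1/t_biol = 1/16.2 + 1/84.5 = 0.073563 per hour.
t_eff = 16.2 × 84.5 / (16.2 + 84.5) ≈ 13.594 hours.
Remaining = 1270 × (1/2)^(67.1/13.594) = 1270 × (1/2)^4.9361 ≈ 41.486 dpm.

41.5 dpm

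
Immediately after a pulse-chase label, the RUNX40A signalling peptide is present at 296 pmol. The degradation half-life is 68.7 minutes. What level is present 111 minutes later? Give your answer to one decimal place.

96.6 pmol

Number of half-lives: n = 111/68.7 ≈ 1.6157.
Remaining = 296 × (1/2)^1.6157 = 296 × 0.3263 ≈ 96.585 pmol.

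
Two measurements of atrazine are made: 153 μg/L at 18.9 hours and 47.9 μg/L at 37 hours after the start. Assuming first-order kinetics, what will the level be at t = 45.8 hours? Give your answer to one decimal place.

Over Δt = 37 − 18.9 = 18.1 hours, the level fell by a factor of 153/47.9 ≈ 3.1942.
n = log₂(3.1942) ≈ 1.6754 half-lives, so t½ = 18.1/1.6754 ≈ 10.803 hours.
From t = 37 to t = 45.8: 47.9 × (1/2)^((45.8−37)/10.803) ≈ 27.235 μg/L.

27.2 μg/L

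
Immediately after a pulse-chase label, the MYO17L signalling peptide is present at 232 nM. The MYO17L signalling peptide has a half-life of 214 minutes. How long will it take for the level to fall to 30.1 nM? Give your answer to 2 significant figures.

630 minutes

Fraction remaining = 30.1/232 ≈ 0.12974.
n = log₂(232/30.1) = ln(7.7076)/ln 2 ≈ 2.9463 half-lives.
t = n × t½ = 2.9463 × 214 ≈ 630.51 minutes.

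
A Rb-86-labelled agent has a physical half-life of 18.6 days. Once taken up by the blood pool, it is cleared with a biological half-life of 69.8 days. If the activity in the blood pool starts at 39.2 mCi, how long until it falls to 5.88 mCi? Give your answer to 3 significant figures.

1/t_eff = 1/t_phys + 1/t_biol = 1/18.6 + 1/69.8 = 0.06809 per day.
t_eff = 18.6 × 69.8 / (18.6 + 69.8) ≈ 14.686 days.
n = log₂(39.2/5.88) ≈ 2.737; t = 2.737 × 14.686 ≈ 40.196 days.

40.2 days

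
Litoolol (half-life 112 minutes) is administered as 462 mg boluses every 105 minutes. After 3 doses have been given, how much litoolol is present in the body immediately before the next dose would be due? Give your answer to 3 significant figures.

433 mg

The 3 doses were given 315, 210, 105 minutes ago.
Total = 462·(1/2)^(315/112) + 462·(1/2)^(210/112) + 462·(1/2)^(105/112)
      = 65.765 + 125.95 + 241.23 ≈ 432.95 mg.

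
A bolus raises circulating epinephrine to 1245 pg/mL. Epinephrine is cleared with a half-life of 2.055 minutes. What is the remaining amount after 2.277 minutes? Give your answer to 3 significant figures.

578 pg/mL

Number of half-lives: n = 2.277/2.055 ≈ 1.108.
Remaining = 1245 × (1/2)^1.108 = 1245 × 0.46393 ≈ 577.59 pg/mL.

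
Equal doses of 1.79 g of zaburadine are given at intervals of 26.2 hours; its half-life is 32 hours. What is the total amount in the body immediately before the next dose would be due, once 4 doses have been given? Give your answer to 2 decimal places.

2.10 g

The 4 doses were given 104.8, 78.6, 52.4, 26.2 hours ago.
Total = 1.79·(1/2)^(104.8/32) + 1.79·(1/2)^(78.6/32) + 1.79·(1/2)^(52.4/32) + 1.79·(1/2)^(26.2/32)
      = 0.18492 + 0.32617 + 0.57533 + 1.0148 ≈ 2.1012 g.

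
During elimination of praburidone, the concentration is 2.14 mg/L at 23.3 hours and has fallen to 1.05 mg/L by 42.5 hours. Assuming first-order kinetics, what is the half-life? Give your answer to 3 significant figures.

Over Δt = 42.5 − 23.3 = 19.2 hours, the level fell by a factor of 2.14/1.05 ≈ 2.0381.
n = log₂(2.0381) ≈ 1.0272 half-lives, so t½ = 19.2/1.0272 ≈ 18.691 hours.

18.7 hours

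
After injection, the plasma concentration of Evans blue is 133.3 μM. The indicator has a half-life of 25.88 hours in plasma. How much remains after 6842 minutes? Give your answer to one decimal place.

6.3 μM

Convert the elapsed time: 6842 minutes = 114.033 hours.
Number of half-lives: n = 114.033/25.88 ≈ 4.4062.
Remaining = 133.3 × (1/2)^4.4062 = 133.3 × 0.047162 ≈ 6.2867 μM.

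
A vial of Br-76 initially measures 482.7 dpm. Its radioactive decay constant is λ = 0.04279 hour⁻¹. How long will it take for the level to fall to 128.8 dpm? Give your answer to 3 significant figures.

30.9 hours

t½ = ln 2 / λ = 0.69315 / 0.04279 ≈ 16.199 hours.
Fraction remaining = 128.8/482.7 ≈ 0.26683.
n = log₂(482.7/128.8) = ln(3.7477)/ln 2 ≈ 1.906 half-lives.
t = n × t½ = 1.906 × 16.199 ≈ 30.875 hours.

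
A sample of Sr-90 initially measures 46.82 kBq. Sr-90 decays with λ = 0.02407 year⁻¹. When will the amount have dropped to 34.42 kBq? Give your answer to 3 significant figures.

t½ = ln 2 / λ = 0.69315 / 0.02407 ≈ 28.797 years.
Fraction remaining = 34.42/46.82 ≈ 0.73516.
n = log₂(46.82/34.42) = ln(1.3603)/ln 2 ≈ 0.44388 half-lives.
t = n × t½ = 0.44388 × 28.797 ≈ 12.782 years.

12.8 years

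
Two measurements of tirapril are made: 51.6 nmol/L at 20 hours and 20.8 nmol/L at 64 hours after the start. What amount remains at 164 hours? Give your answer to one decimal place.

2.6 nmol/L

Over Δt = 64 − 20 = 44 hours, the level fell by a factor of 51.6/20.8 ≈ 2.4808.
n = log₂(2.4808) ≈ 1.3108 half-lives, so t½ = 44/1.3108 ≈ 33.568 hours.
From t = 64 to t = 164: 20.8 × (1/2)^((164−64)/33.568) ≈ 2.638 nmol/L.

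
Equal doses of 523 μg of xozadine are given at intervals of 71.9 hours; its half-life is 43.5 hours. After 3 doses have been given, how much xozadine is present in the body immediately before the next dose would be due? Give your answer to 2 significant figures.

The 3 doses were given 215.7, 143.8, 71.9 hours ago.
Total = 523·(1/2)^(215.7/43.5) + 523·(1/2)^(143.8/43.5) + 523·(1/2)^(71.9/43.5)
      = 16.819 + 52.89 + 166.32 ≈ 236.03 μg.

240 μg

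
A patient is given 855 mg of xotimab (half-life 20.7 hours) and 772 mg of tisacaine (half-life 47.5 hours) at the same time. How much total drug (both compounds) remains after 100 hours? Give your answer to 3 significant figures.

209 mg

xotimab: 855 × (1/2)^(100/20.7) = 855 × (1/2)^4.8309 ≈ 30.041 mg.
tisacaine: 772 × (1/2)^(100/47.5) = 772 × (1/2)^2.1053 ≈ 179.42 mg.
Total = 30.041 + 179.42 ≈ 209.46 mg.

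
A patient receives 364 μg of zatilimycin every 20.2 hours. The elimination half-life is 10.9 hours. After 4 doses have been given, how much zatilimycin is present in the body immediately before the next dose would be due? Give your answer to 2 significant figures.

The 4 doses were given 80.8, 60.6, 40.4, 20.2 hours ago.
Total = 364·(1/2)^(80.8/10.9) + 364·(1/2)^(60.6/10.9) + 364·(1/2)^(40.4/10.9) + 364·(1/2)^(20.2/10.9)
      = 2.1361 + 7.7176 + 27.884 + 100.75 ≈ 138.48 μg.

140 μg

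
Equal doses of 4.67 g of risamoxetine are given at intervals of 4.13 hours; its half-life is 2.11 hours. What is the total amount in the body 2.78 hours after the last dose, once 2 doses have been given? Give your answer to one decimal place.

2.4 g

The 2 doses were given 6.91, 2.78 hours ago.
Total = 4.67·(1/2)^(6.91/2.11) + 4.67·(1/2)^(2.78/2.11)
      = 0.48248 + 1.8737 ≈ 2.3562 g.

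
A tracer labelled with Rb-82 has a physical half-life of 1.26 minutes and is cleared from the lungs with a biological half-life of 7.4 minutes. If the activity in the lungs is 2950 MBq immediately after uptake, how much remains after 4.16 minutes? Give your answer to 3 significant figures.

1/t_eff = 1/t_phys + 1/t_biol = 1/1.26 + 1/7.4 = 0.92879 per minute.
t_eff = 1.26 × 7.4 / (1.26 + 7.4) ≈ 1.0767 minutes.
Remaining = 2950 × (1/2)^(4.16/1.0767) = 2950 × (1/2)^3.8637 ≈ 202.64 MBq.

203 MBq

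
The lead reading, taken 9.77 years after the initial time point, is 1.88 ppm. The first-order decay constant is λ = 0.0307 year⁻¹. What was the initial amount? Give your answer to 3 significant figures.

t½ = ln 2 / λ = 0.69315 / 0.0307 ≈ 22.578 years.
Number of half-lives elapsed: n = 9.77/22.578 ≈ 0.43272.
A₀ = A × 2^n = 1.88 × 2^0.43272 = 1.88 × 1.3498 ≈ 2.5376 ppm.

2.54 ppm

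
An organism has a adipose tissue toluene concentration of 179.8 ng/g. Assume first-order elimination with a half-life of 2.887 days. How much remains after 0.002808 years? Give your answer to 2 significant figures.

Convert the elapsed time: 0.002808 years = 1.02492 days.
Number of half-lives: n = 1.02492/2.887 ≈ 0.35501.
Remaining = 179.8 × (1/2)^0.35501 = 179.8 × 0.78186 ≈ 140.58 ng/g.

140 ng/g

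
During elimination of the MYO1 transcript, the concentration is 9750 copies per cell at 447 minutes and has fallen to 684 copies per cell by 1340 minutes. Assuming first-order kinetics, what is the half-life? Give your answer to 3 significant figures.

233 minutes

Over Δt = 1340 − 447 = 893 minutes, the level fell by a factor of 9750/684 ≈ 14.254.
n = log₂(14.254) ≈ 3.8333 half-lives, so t½ = 893/3.8333 ≈ 232.96 minutes.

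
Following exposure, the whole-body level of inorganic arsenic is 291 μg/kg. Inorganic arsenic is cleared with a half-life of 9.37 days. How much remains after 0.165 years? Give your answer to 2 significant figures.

Convert the elapsed time: 0.165 years = 60.225 days.
Number of half-lives: n = 60.225/9.37 ≈ 6.4274.
Remaining = 291 × (1/2)^6.4274 = 291 × 0.011619 ≈ 3.381 μg/kg.

3.4 μg/kg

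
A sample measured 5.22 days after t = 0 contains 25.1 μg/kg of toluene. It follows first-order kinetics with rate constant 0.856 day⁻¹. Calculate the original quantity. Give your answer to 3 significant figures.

2190 μg/kg

t½ = ln 2 / λ = 0.69315 / 0.856 ≈ 0.80975 days.
Number of half-lives elapsed: n = 5.22/0.80975 ≈ 6.4464.
A₀ = A × 2^n = 25.1 × 2^6.4464 = 25.1 × 87.21 ≈ 2189 μg/kg.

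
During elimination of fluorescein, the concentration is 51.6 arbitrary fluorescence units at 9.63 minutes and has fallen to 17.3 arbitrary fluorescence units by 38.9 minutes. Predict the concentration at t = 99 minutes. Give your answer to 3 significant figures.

1.83 arbitrary fluorescence units

Over Δt = 38.9 − 9.63 = 29.27 minutes, the level fell by a factor of 51.6/17.3 ≈ 2.9827.
n = log₂(2.9827) ≈ 1.5766 half-lives, so t½ = 29.27/1.5766 ≈ 18.565 minutes.
From t = 38.9 to t = 99: 17.3 × (1/2)^((99−38.9)/18.565) ≈ 1.8346 arbitrary fluorescence units.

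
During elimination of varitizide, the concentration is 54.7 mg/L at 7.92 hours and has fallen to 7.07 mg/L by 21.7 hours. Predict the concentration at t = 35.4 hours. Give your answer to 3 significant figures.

Over Δt = 21.7 − 7.92 = 13.78 hours, the level fell by a factor of 54.7/7.07 ≈ 7.7369.
n = log₂(7.7369) ≈ 2.9518 half-lives, so t½ = 13.78/2.9518 ≈ 4.6684 hours.
From t = 21.7 to t = 35.4: 7.07 × (1/2)^((35.4−21.7)/4.6684) ≈ 0.92472 mg/L.

0.925 mg/L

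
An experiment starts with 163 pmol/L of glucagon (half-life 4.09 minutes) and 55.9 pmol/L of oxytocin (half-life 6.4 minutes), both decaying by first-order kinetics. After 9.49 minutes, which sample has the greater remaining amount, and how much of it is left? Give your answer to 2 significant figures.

glucagon: 163 × (1/2)^2.3203 ≈ 32.637 pmol/L.
oxytocin: 55.9 × (1/2)^1.4828 ≈ 20 pmol/L.
Glucagon has more remaining, at ≈ 32.637 pmol/L.

glucagon, 33 pmol/L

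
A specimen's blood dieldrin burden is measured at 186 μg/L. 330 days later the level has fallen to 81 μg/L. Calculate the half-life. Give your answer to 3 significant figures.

A/A₀ = 81/186 ≈ 0.43548.
n = log₂(2.2963) ≈ 1.1993 half-lives elapsed in 330 days.
t½ = 330/1.1993 ≈ 275.16 days.

275 days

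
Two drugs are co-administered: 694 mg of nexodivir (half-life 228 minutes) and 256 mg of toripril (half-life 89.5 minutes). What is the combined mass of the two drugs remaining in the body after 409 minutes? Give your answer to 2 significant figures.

nexodivir: 694 × (1/2)^(409/228) = 694 × (1/2)^1.7939 ≈ 200.15 mg.
toripril: 256 × (1/2)^(409/89.5) = 256 × (1/2)^4.5698 ≈ 10.779 mg.
Total = 200.15 + 10.779 ≈ 210.93 mg.

210 mg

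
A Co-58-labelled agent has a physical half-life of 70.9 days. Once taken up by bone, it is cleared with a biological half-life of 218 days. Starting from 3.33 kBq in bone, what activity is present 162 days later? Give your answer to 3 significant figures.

0.408 kBq

1/t_eff = 1/t_phys + 1/t_biol = 1/70.9 + 1/218 = 0.018692 per day.
t_eff = 70.9 × 218 / (70.9 + 218) ≈ 53.5 days.
Remaining = 3.33 × (1/2)^(162/53.5) = 3.33 × (1/2)^3.028 ≈ 0.40824 kBq.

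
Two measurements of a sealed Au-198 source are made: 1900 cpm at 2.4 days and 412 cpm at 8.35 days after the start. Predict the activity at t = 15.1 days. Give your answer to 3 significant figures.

Over Δt = 8.35 − 2.4 = 5.95 days, the level fell by a factor of 1900/412 ≈ 4.6117.
n = log₂(4.6117) ≈ 2.2053 half-lives, so t½ = 5.95/2.2053 ≈ 2.6981 days.
From t = 8.35 to t = 15.1: 412 × (1/2)^((15.1−8.35)/2.6981) ≈ 72.742 cpm.

72.7 cpm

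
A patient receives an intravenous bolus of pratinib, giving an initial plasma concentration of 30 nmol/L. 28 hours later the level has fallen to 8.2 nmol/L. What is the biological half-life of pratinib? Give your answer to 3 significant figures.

A/A₀ = 8.2/30 ≈ 0.27333.
n = log₂(3.6585) ≈ 1.8713 half-lives elapsed in 28 hours.
t½ = 28/1.8713 ≈ 14.963 hours.

15.0 hours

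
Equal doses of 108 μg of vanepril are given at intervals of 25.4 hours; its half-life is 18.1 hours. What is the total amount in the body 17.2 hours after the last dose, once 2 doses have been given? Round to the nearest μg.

77 μg

The 2 doses were given 42.6, 17.2 hours ago.
Total = 108·(1/2)^(42.6/18.1) + 108·(1/2)^(17.2/18.1)
      = 21.131 + 55.894 ≈ 77.025 μg.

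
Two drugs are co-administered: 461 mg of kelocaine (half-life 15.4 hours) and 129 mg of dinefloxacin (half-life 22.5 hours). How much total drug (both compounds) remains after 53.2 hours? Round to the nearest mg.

kelocaine: 461 × (1/2)^(53.2/15.4) = 461 × (1/2)^3.4545 ≈ 42.051 mg.
dinefloxacin: 129 × (1/2)^(53.2/22.5) = 129 × (1/2)^2.3644 ≈ 25.051 mg.
Total = 42.051 + 25.051 ≈ 67.102 mg.

67 mg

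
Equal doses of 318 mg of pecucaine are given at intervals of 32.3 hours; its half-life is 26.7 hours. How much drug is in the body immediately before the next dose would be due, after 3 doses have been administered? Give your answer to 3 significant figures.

223 mg

The 3 doses were given 96.9, 64.6, 32.3 hours ago.
Total = 318·(1/2)^(96.9/26.7) + 318·(1/2)^(64.6/26.7) + 318·(1/2)^(32.3/26.7)
      = 25.7 + 59.442 + 137.49 ≈ 222.63 mg.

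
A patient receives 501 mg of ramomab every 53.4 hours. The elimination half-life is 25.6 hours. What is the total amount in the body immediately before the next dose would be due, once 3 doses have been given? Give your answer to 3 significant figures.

152 mg

The 3 doses were given 160.2, 106.8, 53.4 hours ago.
Total = 501·(1/2)^(160.2/25.6) + 501·(1/2)^(106.8/25.6) + 501·(1/2)^(53.4/25.6)
      = 6.5471 + 27.796 + 118.01 ≈ 152.35 mg.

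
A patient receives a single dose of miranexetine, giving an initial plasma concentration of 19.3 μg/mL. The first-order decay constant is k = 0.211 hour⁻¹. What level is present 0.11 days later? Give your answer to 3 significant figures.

t½ = ln 2 / k = 0.69315 / 0.211 ≈ 3.2851 hours.
Convert the elapsed time: 0.11 days = 2.64 hours.
Number of half-lives: n = 2.64/3.2851 ≈ 0.80364.
Remaining = 19.3 × (1/2)^0.80364 = 19.3 × 0.5729 ≈ 11.057 μg/mL.

11.1 μg/mL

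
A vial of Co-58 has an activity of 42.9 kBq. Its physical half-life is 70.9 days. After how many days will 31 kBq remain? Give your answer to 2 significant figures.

Fraction remaining = 31/42.9 ≈ 0.72261.
n = log₂(42.9/31) = ln(1.3839)/ln 2 ≈ 0.46871 half-lives.
t = n × t½ = 0.46871 × 70.9 ≈ 33.231 days.

33 days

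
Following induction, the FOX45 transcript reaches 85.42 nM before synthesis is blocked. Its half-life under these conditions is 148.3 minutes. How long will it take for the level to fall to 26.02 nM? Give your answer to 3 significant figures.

Fraction remaining = 26.02/85.42 ≈ 0.30461.
n = log₂(85.42/26.02) = ln(3.2829)/ln 2 ≈ 1.715 half-lives.
t = n × t½ = 1.715 × 148.3 ≈ 254.33 minutes.

254 minutes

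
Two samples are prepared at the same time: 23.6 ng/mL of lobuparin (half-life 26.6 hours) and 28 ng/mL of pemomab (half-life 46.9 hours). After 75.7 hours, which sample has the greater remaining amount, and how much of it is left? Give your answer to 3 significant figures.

pemomab, 9.15 ng/mL

lobuparin: 23.6 × (1/2)^2.8459 ≈ 3.2826 ng/mL.
pemomab: 28 × (1/2)^1.6141 ≈ 9.1469 ng/mL.
Pemomab has more remaining, at ≈ 9.1469 ng/mL.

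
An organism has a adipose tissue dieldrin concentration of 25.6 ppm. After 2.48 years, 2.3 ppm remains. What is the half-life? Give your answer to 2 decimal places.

A/A₀ = 2.3/25.6 ≈ 0.089844.
n = log₂(11.13) ≈ 3.4764 half-lives elapsed in 2.48 years.
t½ = 2.48/3.4764 ≈ 0.71337 years.

0.71 years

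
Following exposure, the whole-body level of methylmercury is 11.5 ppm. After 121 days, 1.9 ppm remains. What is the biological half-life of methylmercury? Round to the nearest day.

A/A₀ = 1.9/11.5 ≈ 0.16522.
n = log₂(6.0526) ≈ 2.5976 half-lives elapsed in 121 days.
t½ = 121/2.5976 ≈ 46.582 days.

47 days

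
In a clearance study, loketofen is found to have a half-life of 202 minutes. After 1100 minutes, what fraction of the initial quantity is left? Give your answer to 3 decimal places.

n = 1100/202 ≈ 5.4455 half-lives.
Fraction remaining = (1/2)^5.4455 ≈ 0.022947.

0.023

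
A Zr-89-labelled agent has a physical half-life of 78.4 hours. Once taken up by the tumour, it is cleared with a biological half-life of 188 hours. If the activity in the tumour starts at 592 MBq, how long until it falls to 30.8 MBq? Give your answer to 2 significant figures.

240 hours

1/t_eff = 1/t_phys + 1/t_biol = 1/78.4 + 1/188 = 0.018074 per hour.
t_eff = 78.4 × 188 / (78.4 + 188) ≈ 55.327 hours.
n = log₂(592/30.8) ≈ 4.2646; t = 4.2646 × 55.327 ≈ 235.95 hours.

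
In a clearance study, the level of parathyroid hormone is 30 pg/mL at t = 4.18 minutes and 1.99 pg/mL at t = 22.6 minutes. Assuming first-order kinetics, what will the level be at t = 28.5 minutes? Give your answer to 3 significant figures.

0.835 pg/mL

Over Δt = 22.6 − 4.18 = 18.42 minutes, the level fell by a factor of 30/1.99 ≈ 15.075.
n = log₂(15.075) ≈ 3.9141 half-lives, so t½ = 18.42/3.9141 ≈ 4.706 minutes.
From t = 22.6 to t = 28.5: 1.99 × (1/2)^((28.5−22.6)/4.706) ≈ 0.83454 pg/mL.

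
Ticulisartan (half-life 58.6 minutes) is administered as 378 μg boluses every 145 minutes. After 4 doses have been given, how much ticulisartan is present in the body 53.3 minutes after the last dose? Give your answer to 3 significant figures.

The 4 doses were given 488.3, 343.3, 198.3, 53.3 minutes ago.
Total = 378·(1/2)^(488.3/58.6) + 378·(1/2)^(343.3/58.6) + 378·(1/2)^(198.3/58.6) + 378·(1/2)^(53.3/58.6)
      = 1.1724 + 6.5155 + 36.209 + 201.23 ≈ 245.12 μg.

245 μg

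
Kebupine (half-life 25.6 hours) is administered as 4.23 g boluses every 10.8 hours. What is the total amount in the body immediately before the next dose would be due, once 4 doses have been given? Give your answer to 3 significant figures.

8.59 g

The 4 doses were given 43.2, 32.4, 21.6, 10.8 hours ago.
Total = 4.23·(1/2)^(43.2/25.6) + 4.23·(1/2)^(32.4/25.6) + 4.23·(1/2)^(21.6/25.6) + 4.23·(1/2)^(10.8/25.6)
      = 1.3133 + 1.7593 + 2.3569 + 3.1575 ≈ 8.587 g.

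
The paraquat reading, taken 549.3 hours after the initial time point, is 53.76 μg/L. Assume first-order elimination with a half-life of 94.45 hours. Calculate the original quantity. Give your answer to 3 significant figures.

3030 μg/L

Number of half-lives elapsed: n = 549.3/94.45 ≈ 5.8158.
A₀ = A × 2^n = 53.76 × 2^5.8158 = 53.76 × 56.328 ≈ 3028.2 μg/L.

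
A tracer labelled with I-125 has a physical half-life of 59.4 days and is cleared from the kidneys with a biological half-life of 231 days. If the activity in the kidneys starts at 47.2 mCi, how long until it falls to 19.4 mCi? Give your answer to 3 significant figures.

1/t_eff = 1/t_phys + 1/t_biol = 1/59.4 + 1/231 = 0.021164 per day.
t_eff = 59.4 × 231 / (59.4 + 231) ≈ 47.25 days.
n = log₂(47.2/19.4) ≈ 1.2827; t = 1.2827 × 47.25 ≈ 60.609 days.

60.6 days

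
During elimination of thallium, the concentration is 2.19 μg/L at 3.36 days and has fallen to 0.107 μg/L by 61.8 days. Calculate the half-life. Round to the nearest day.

Over Δt = 61.8 − 3.36 = 58.44 days, the level fell by a factor of 2.19/0.107 ≈ 20.467.
n = log₂(20.467) ≈ 4.3552 half-lives, so t½ = 58.44/4.3552 ≈ 13.418 days.

13 days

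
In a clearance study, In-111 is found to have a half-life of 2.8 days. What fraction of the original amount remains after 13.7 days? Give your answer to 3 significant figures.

n = 13.7/2.8 ≈ 4.8929 half-lives.
Fraction remaining = (1/2)^4.8929 ≈ 0.033659.

0.0337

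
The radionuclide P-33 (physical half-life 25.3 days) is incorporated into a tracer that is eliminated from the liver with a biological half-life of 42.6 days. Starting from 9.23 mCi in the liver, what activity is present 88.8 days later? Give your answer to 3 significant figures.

1/t_eff = 1/t_phys + 1/t_biol = 1/25.3 + 1/42.6 = 0.063 per day.
t_eff = 25.3 × 42.6 / (25.3 + 42.6) ≈ 15.873 days.
Remaining = 9.23 × (1/2)^(88.8/15.873) = 9.23 × (1/2)^5.5944 ≈ 0.19104 mCi.

0.191 mCi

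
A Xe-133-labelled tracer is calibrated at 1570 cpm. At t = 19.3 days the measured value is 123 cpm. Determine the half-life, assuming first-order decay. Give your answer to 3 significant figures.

5.25 days

A/A₀ = 123/1570 ≈ 0.078344.
n = log₂(12.764) ≈ 3.674 half-lives elapsed in 19.3 days.
t½ = 19.3/3.674 ≈ 5.2531 days.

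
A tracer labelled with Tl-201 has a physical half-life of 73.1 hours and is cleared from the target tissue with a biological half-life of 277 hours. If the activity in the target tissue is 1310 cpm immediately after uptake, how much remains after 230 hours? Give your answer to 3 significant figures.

83.2 cpm

1/t_eff = 1/t_phys + 1/t_biol = 1/73.1 + 1/277 = 0.01729 per hour.
t_eff = 73.1 × 277 / (73.1 + 277) ≈ 57.837 hours.
Remaining = 1310 × (1/2)^(230/57.837) = 1310 × (1/2)^3.9767 ≈ 83.208 cpm.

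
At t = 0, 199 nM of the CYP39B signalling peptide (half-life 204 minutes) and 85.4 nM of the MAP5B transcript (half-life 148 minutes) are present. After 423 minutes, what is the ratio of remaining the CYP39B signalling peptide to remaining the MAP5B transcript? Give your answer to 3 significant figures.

CYP39B signalling peptide: 199 × (1/2)^(423/204) = 199 × (1/2)^2.0735 ≈ 47.278 nM.
MAP5B transcript: 85.4 × (1/2)^(423/148) = 85.4 × (1/2)^2.8581 ≈ 11.778 nM.
Ratio ≈ 47.278 / 11.778 ≈ 4.014.

4.01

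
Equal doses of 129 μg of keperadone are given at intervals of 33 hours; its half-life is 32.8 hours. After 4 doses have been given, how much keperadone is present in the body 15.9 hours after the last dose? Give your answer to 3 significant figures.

The 4 doses were given 114.9, 81.9, 48.9, 15.9 hours ago.
Total = 129·(1/2)^(114.9/32.8) + 129·(1/2)^(81.9/32.8) + 129·(1/2)^(48.9/32.8) + 129·(1/2)^(15.9/32.8)
      = 11.378 + 22.852 + 45.898 + 92.186 ≈ 172.31 μg.

172 μg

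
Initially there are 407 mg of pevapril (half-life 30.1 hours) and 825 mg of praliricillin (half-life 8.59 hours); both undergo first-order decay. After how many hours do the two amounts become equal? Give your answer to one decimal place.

Set 407·(1/2)^(t/30.1) = 825·(1/2)^(t/8.59).
Taking log₂: log₂(407/825) = t·(1/30.1 − 1/8.59).
log₂(0.49333) = -1.0194; 1/30.1 − 1/8.59 = -0.083192.
t = -1.0194 / -0.083192 ≈ 12.253 hours.

12.3 hours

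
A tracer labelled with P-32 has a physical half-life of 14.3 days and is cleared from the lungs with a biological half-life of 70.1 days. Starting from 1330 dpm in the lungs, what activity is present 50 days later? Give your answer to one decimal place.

1/t_eff = 1/t_phys + 1/t_biol = 1/14.3 + 1/70.1 = 0.084195 per day.
t_eff = 14.3 × 70.1 / (14.3 + 70.1) ≈ 11.877 days.
Remaining = 1330 × (1/2)^(50/11.877) = 1330 × (1/2)^4.2098 ≈ 71.876 dpm.

71.9 dpm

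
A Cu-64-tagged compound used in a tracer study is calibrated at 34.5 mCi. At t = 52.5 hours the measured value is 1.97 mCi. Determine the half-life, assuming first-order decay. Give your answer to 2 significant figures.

A/A₀ = 1.97/34.5 ≈ 0.057101.
n = log₂(17.513) ≈ 4.1303 half-lives elapsed in 52.5 hours.
t½ = 52.5/4.1303 ≈ 12.711 hours.

13 hours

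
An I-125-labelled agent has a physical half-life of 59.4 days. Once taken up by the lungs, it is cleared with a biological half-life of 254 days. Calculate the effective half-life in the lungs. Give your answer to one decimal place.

1/t_eff = 1/t_phys + 1/t_biol = 1/59.4 + 1/254 = 0.020772 per day.
t_eff = 59.4 × 254 / (59.4 + 254) ≈ 48.142 days.

48.1 days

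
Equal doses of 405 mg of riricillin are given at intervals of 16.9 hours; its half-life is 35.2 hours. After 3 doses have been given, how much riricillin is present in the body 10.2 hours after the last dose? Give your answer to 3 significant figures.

739 mg

The 3 doses were given 44, 27.1, 10.2 hours ago.
Total = 405·(1/2)^(44/35.2) + 405·(1/2)^(27.1/35.2) + 405·(1/2)^(10.2/35.2)
      = 170.28 + 237.52 + 331.3 ≈ 739.1 mg.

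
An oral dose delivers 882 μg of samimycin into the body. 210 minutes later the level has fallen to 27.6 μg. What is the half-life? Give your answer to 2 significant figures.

42 minutes

A/A₀ = 27.6/882 ≈ 0.031293.
n = log₂(31.957) ≈ 4.998 half-lives elapsed in 210 minutes.
t½ = 210/4.998 ≈ 42.016 minutes.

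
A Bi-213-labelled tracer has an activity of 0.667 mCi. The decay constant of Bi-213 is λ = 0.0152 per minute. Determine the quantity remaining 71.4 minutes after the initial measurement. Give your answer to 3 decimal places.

t½ = ln 2 / λ = 0.69315 / 0.0152 ≈ 45.602 minutes.
Number of half-lives: n = 71.4/45.602 ≈ 1.5657.
Remaining = 0.667 × (1/2)^1.5657 = 0.667 × 0.33781 ≈ 0.22532 mCi.

0.225 mCi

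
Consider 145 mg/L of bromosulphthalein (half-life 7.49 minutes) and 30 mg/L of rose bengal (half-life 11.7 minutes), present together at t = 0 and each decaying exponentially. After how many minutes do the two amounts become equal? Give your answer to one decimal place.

Set 145·(1/2)^(t/7.49) = 30·(1/2)^(t/11.7).
Taking log₂: log₂(145/30) = t·(1/7.49 − 1/11.7).
log₂(4.8333) = 2.273; 1/7.49 − 1/11.7 = 0.048041.
t = 2.273 / 0.048041 ≈ 47.314 minutes.

47.3 minutes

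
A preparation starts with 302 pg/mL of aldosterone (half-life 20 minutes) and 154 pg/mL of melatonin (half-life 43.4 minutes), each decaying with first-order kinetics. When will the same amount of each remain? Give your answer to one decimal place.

Set 302·(1/2)^(t/20) = 154·(1/2)^(t/43.4).
Taking log₂: log₂(302/154) = t·(1/20 − 1/43.4).
log₂(1.961) = 0.97162; 1/20 − 1/43.4 = 0.026959.
t = 0.97162 / 0.026959 ≈ 36.041 minutes.

36.0 minutes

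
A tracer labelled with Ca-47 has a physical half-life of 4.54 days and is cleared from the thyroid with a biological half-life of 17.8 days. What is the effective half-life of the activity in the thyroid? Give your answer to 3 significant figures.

3.62 days

1/t_eff = 1/t_phys + 1/t_biol = 1/4.54 + 1/17.8 = 0.27644 per day.
t_eff = 4.54 × 17.8 / (4.54 + 17.8) ≈ 3.6174 days.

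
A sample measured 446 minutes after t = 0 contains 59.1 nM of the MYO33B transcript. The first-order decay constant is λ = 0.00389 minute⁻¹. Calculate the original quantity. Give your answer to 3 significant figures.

335 nM

t½ = ln 2 / λ = 0.69315 / 0.00389 ≈ 178.19 minutes.
Number of half-lives elapsed: n = 446/178.19 ≈ 2.503.
A₀ = A × 2^n = 59.1 × 2^2.503 = 59.1 × 5.6686 ≈ 335.01 nM.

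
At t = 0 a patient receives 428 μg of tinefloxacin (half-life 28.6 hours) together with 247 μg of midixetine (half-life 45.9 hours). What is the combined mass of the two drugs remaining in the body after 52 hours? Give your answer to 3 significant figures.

234 μg

tinefloxacin: 428 × (1/2)^(52/28.6) = 428 × (1/2)^1.8182 ≈ 121.37 μg.
midixetine: 247 × (1/2)^(52/45.9) = 247 × (1/2)^1.1329 ≈ 112.63 μg.
Total = 121.37 + 112.63 ≈ 234 μg.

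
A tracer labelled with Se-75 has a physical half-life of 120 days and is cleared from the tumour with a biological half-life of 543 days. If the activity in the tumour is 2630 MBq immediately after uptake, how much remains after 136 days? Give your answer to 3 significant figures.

1/t_eff = 1/t_phys + 1/t_biol = 1/120 + 1/543 = 0.010175 per day.
t_eff = 120 × 543 / (120 + 543) ≈ 98.281 days.
Remaining = 2630 × (1/2)^(136/98.281) = 2630 × (1/2)^1.3838 ≈ 1007.8 MBq.

1010 MBq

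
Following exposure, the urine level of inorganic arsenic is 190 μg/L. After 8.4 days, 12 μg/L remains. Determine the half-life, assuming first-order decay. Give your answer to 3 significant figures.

A/A₀ = 12/190 ≈ 0.063158.
n = log₂(15.833) ≈ 3.9849 half-lives elapsed in 8.4 days.
t½ = 8.4/3.9849 ≈ 2.108 days.

2.11 days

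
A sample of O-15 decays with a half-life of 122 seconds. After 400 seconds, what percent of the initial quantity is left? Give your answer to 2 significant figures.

n = 400/122 ≈ 3.2787 half-lives.
Fraction remaining = (1/2)^3.2787 ≈ 0.10304, i.e. 10.304%.

10%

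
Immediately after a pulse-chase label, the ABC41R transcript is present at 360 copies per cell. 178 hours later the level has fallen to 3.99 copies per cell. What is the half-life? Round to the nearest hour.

27 hours

A/A₀ = 3.99/360 ≈ 0.011083.
n = log₂(90.226) ≈ 6.4955 half-lives elapsed in 178 hours.
t½ = 178/6.4955 ≈ 27.404 hours.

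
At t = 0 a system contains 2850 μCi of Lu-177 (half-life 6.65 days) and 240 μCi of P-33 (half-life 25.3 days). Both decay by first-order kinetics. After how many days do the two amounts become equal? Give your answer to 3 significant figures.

32.2 days

Set 2850·(1/2)^(t/6.65) = 240·(1/2)^(t/25.3).
Taking log₂: log₂(2850/240) = t·(1/6.65 − 1/25.3).
log₂(11.875) = 3.5699; 1/6.65 − 1/25.3 = 0.11085.
t = 3.5699 / 0.11085 ≈ 32.204 days.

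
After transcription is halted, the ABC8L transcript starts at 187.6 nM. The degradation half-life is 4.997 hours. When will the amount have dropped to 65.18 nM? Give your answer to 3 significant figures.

Fraction remaining = 65.18/187.6 ≈ 0.34744.
n = log₂(187.6/65.18) = ln(2.8782)/ln 2 ≈ 1.5252 half-lives.
t = n × t½ = 1.5252 × 4.997 ≈ 7.6212 hours.

7.62 hours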